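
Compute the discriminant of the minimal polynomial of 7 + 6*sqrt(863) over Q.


The element 7 + 6*sqrt(863) has minimal polynomial:
x^2 - 14*x - 31019
Discriminant = (-14)^2 - 4*(-31019)
= 196 + 124076
= 124272

124272


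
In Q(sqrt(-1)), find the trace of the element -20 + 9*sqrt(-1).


Tr(a + b*sqrt(d)) = (a + b*sqrt(d)) + (a - b*sqrt(d)) = 2a
= 2 * (-20)
= -40

-40


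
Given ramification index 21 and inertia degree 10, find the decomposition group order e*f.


|D_P| = e * f
= 21 * 10
= 210

210


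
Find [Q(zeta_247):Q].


The degree equals Euler's totient phi(247).
247 = 13 * 19
phi(247) = 216

216


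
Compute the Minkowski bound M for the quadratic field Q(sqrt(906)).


d = 906, d mod 4 = 2, so disc(K) = 4d = 3624; |disc(K)| = 3624
Real quadratic field, so n = 2, s = r2 = 0, r1 = 2
M = (n!/n^n) * (4/pi)^s * sqrt(|disc(K)|) = (2!/2^2) * (4/pi)^0 * sqrt(3624)
= 0.5 * 1.000000 * 60.199668
= 30.0998

30.0998


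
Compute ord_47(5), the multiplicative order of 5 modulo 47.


We want ord_47(5), the smallest k >= 1 with 5^k = 1 mod 47.
n = 47 = 47, phi(47) = 46; the order divides phi(n).
Divisors of 46: 1, 2, 23, 46
Repeated squaring mod 47: 5^1 = 5, 5^2 = 25, 5^4 = 14, 5^8 = 8, 5^16 = 17, 5^32 = 7
Test divisors in increasing order:
  k=1: 5^1 = 5 mod 47
  k=2: 5^2 = 25 mod 47
  k=23: 5^23 = 17 * 14 * 25 * 5 = 46 mod 47
  k=46: 5^46 = 7 * 8 * 14 * 25 = 1 mod 47  <- first divisor giving 1
Order = 46

46


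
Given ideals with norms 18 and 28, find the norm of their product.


N(IJ) = N(I) * N(J)
= 18 * 28
= 504

504


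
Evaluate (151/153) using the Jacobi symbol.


Compute (151/153) via quadratic reciprocity:
  reciprocity: (151/153) -> +(153/151)
  reduce: (2/151)
  pull out 2: (2/151) = +1  (since 151 mod 8 = 7)
  (1/151) = 1
Product of signs = 1

1


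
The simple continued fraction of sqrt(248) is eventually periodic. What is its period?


Run the CF algorithm for sqrt(248).
a_0 = floor(sqrt(248)) = 15; set m_0=0, q_0=1.
Recurrence: m' = q*a - m,  q' = (d - m'^2)/q,  a' = floor((a_0 + m')/q').
  step 1: m=15, q=23, a=1
  step 2: m=8, q=8, a=2
  step 3: m=8, q=23, a=1
  step 4: m=15, q=1, a=30
a_4 = 2*a_0 = 30, so the period closes here.
sqrt(248) = [15; 1, 2, 1, 30]
Period length = 4

4


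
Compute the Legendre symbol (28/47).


p = 47 is prime, so compute (28/47) with the reciprocity algorithm (Jacobi-symbol steps: pull out 2s via (2/n), flip via reciprocity, reduce):
  pull out 2: (2/47) = +1  (since 47 mod 8 = 7)
  pull out 2: (2/47) = +1  (since 47 mod 8 = 7)
  reciprocity: (7/47) -> -(47/7)
  reduce: (5/7)
  reciprocity: (5/7) -> +(7/5)
  reduce: (2/5)
  pull out 2: (2/5) = -1  (since 5 mod 8 = 5)
  (1/5) = 1
Product of signs = 1
(28/47) = 1

1


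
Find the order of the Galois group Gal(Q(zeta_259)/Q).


|Gal(Q(zeta_259)/Q)| = phi(259)
= 216

216


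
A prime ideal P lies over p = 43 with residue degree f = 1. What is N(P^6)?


N(P^a) = p^(a*f)
= 43^(6*1)
= 43^6
= 6321363049

6321363049


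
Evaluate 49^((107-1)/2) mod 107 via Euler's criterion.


p = 107 is prime and the exponent is (p-1)/2 = 53, so by Euler's criterion 49^53 = (49/107) = +1 or -1 mod 107.
Compute by square-and-multiply:
  53 = 32 + 16 + 4 + 1 (binary 110101)
  Repeated squaring mod 107: 49^1 = 49, 49^2 = 47, 49^4 = 69, 49^8 = 53, 49^16 = 27, 49^32 = 87
  49^53 = 49^32 * 49^16 * 49^4 * 49^1 = 87 * 27 * 69 * 49 mod 107
    87 * 27 = 2349 = 102 mod 107
    102 * 69 = 7038 = 83 mod 107
    83 * 49 = 4067 = 1 mod 107
  49^53 = 1 mod 107
Result 1: 49 is a quadratic residue mod 107.
49^53 mod 107 = 1

1


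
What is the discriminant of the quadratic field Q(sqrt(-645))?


For K = Q(sqrt(d)) with d squarefree: disc(K) = d if d = 1 mod 4, and disc(K) = 4d if d = 2 or 3 mod 4.
Here d = -645, and d mod 4 = 3.
d = 3 mod 4, not 1 (O_K = Z[sqrt(d)]), so disc(K) = 4d = 4 * (-645) = -2580

-2580


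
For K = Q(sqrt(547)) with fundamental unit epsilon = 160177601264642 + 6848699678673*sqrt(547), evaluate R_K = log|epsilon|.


epsilon = 160177601264642 + 6848699678673*sqrt(547)
= 3.2036e+14
R = ln(3.2036e+14)
= 33.4005

33.4005


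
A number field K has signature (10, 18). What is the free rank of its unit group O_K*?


By Dirichlet's unit theorem:
rank = r1 + r2 - 1
= 10 + 18 - 1
= 27

27


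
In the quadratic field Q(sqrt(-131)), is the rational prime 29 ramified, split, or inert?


K = Q(sqrt(-131)). Since d mod 4 = 1, disc(K) = -131.
Check p | disc: -131 mod 29 = 14.
p does not divide disc. Compute Legendre symbol (d/p):
14^((29-1)/2) mod 29 = -1
(d/p) = -1, so p is inert: (p) stays prime with e=1, f=2, g=1.
Therefore p is inert.

inert


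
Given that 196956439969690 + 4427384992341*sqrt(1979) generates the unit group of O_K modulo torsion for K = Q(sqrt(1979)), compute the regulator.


epsilon = 196956439969690 + 4427384992341*sqrt(1979)
= 3.9391e+14
R = ln(3.9391e+14)
= 33.6072

33.6072


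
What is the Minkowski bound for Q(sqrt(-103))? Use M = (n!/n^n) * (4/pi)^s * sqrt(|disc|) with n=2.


d = -103, d mod 4 = 1, so disc(K) = d = -103; |disc(K)| = 103
Imaginary quadratic field, so n = 2, s = r2 = 1, r1 = 0
M = (n!/n^n) * (4/pi)^s * sqrt(|disc(K)|) = (2!/2^2) * (4/pi)^1 * sqrt(103)
= 0.5 * 1.273240 * 10.148892
= 6.4610

6.4610


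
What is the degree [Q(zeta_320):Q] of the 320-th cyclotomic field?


The degree equals Euler's totient phi(320).
320 = 2^6 * 5
phi(320) = 128

128


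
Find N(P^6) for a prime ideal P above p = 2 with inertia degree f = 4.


N(P^a) = p^(a*f)
= 2^(6*4)
= 2^24
= 16777216

16777216


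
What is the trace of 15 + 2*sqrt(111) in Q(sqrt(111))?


Tr(a + b*sqrt(d)) = (a + b*sqrt(d)) + (a - b*sqrt(d)) = 2a
= 2 * (15)
= 30

30


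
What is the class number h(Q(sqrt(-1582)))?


K = Q(sqrt(-1582)). d mod 4 = 2, so D = disc(K) = 4d = -6328
h(K) equals the number of primitive reduced positive-definite forms (a, b, c) = a*x^2 + b*x*y + c*y^2 with b^2 - 4ac = D,
where reduced means |b| <= a <= c, with b >= 0 whenever |b| = a or a = c, and primitive means gcd(a, b, c) = 1.
Reduced forces 3a^2 <= |D| = 6328, so 1 <= a <= 45; b must have the parity of D, and c = (b^2 - D)/(4a) must be an integer >= a.
Enumerate a = 1..45, b in [-a, a]:
  a=1: (1, 0, 1582)  [1]
  a=2: (2, 0, 791)  [1]
  a=3..6: none
  a=7: (7, 0, 226)  [1]
  a=8..12: none
  a=13: (13, -4, 122), (13, 4, 122)  [2]
  a=14: (14, 0, 113)  [1]
  a=15..16: none
  a=17: (17, -8, 94), (17, 8, 94)  [2]
  a=18..25: none
  a=26: (26, -4, 61), (26, 4, 61)  [2]
  a=27..28: none
  a=29: (29, -20, 58), (29, 20, 58)  [2]
  a=30..33: none
  a=34: (34, -8, 47), (34, 8, 47)  [2]
  a=35..36: none
  a=37: (37, -6, 43), (37, 6, 43)  [2]
  a=38..45: none
Total reduced forms: 1 + 1 + 1 + 2 + 1 + 2 + 2 + 2 + 2 + 2 = 16
h = 16

16


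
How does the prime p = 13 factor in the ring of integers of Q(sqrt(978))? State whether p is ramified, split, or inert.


K = Q(sqrt(978)). Since d mod 4 = 2, disc(K) = 3912.
Check p | disc: 3912 mod 13 = 12.
p does not divide disc. Compute Legendre symbol (d/p):
3^((13-1)/2) mod 13 = 1
(d/p) = 1, so p splits: (p) = P*P' with e=1, f=1, g=2.
Therefore p is split.

split


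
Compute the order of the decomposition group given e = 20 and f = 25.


|D_P| = e * f
= 20 * 25
= 500

500


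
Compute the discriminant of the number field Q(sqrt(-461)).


For K = Q(sqrt(d)) with d squarefree: disc(K) = d if d = 1 mod 4, and disc(K) = 4d if d = 2 or 3 mod 4.
Here d = -461, and d mod 4 = 3.
d = 3 mod 4, not 1 (O_K = Z[sqrt(d)]), so disc(K) = 4d = 4 * (-461) = -1844

-1844


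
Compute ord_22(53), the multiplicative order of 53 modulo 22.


We want ord_22(53), the smallest k >= 1 with 53^k = 1 mod 22.
n = 22 = 2 * 11, phi(22) = 10; the order divides phi(n).
Divisors of 10: 1, 2, 5, 10
Repeated squaring mod 22: 53^1 = 9, 53^2 = 15, 53^4 = 5, 53^8 = 3
Test divisors in increasing order:
  k=1: 53^1 = 9 mod 22
  k=2: 53^2 = 15 mod 22
  k=5: 53^5 = 5 * 9 = 1 mod 22  <- first divisor giving 1
Order = 5

5


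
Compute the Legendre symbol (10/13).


p = 13 is prime, so compute (10/13) with the reciprocity algorithm (Jacobi-symbol steps: pull out 2s via (2/n), flip via reciprocity, reduce):
  pull out 2: (2/13) = -1  (since 13 mod 8 = 5)
  reciprocity: (5/13) -> +(13/5)
  reduce: (3/5)
  reciprocity: (3/5) -> +(5/3)
  reduce: (2/3)
  pull out 2: (2/3) = -1  (since 3 mod 8 = 3)
  (1/3) = 1
Product of signs = 1
(10/13) = 1

1


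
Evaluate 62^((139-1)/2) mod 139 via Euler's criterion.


p = 139 is prime and the exponent is (p-1)/2 = 69, so by Euler's criterion 62^69 = (62/139) = +1 or -1 mod 139.
Compute by square-and-multiply:
  69 = 64 + 4 + 1 (binary 1000101)
  Repeated squaring mod 139: 62^1 = 62, 62^2 = 91, 62^4 = 80, 62^8 = 6, 62^16 = 36, 62^32 = 45, 62^64 = 79
  62^69 = 62^64 * 62^4 * 62^1 = 79 * 80 * 62 mod 139
    79 * 80 = 6320 = 65 mod 139
    65 * 62 = 4030 = 138 mod 139
  62^69 = 138 mod 139
Result 138 = p - 1 = -1 mod 139: 62 is a quadratic non-residue mod 139. As a residue in [0, p-1] the value is 138.
62^69 mod 139 = 138

138


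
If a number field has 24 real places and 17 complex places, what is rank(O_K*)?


By Dirichlet's unit theorem:
rank = r1 + r2 - 1
= 24 + 17 - 1
= 40

40


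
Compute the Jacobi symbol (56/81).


Compute (56/81) via quadratic reciprocity:
  pull out 2: (2/81) = +1  (since 81 mod 8 = 1)
  pull out 2: (2/81) = +1  (since 81 mod 8 = 1)
  pull out 2: (2/81) = +1  (since 81 mod 8 = 1)
  reciprocity: (7/81) -> +(81/7)
  reduce: (4/7)
  pull out 2: (2/7) = +1  (since 7 mod 8 = 7)
  pull out 2: (2/7) = +1  (since 7 mod 8 = 7)
  (1/7) = 1
Product of signs = 1

1


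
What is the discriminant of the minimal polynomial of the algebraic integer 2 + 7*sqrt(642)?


The element 2 + 7*sqrt(642) has minimal polynomial:
x^2 - 4*x - 31454
Discriminant = (-4)^2 - 4*(-31454)
= 16 + 125816
= 125832

125832


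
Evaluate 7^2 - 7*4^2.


x^2 - d*y^2
= 7^2 - 7*4^2
= 49 - 112
= -63

-63


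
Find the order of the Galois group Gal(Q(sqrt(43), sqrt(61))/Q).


The 2 square roots of distinct primes are multiplicatively independent over Q,
so [K:Q] = 2^2 and Gal(K/Q) is isomorphic to (Z/2Z)^2.
|Gal| = 2^2 = 4

4


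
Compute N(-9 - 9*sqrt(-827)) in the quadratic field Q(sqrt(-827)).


N(a + b*sqrt(d)) = a^2 - d*b^2
= (-9)^2 - (-827)*(-9)^2
= 81 + 66987
= 67068

67068


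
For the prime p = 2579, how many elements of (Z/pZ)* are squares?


For prime p, the number of non-zero quadratic residues is (p-1)/2.
= (2579-1)/2
= 1289

1289


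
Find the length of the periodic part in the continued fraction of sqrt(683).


Run the CF algorithm for sqrt(683).
a_0 = floor(sqrt(683)) = 26; set m_0=0, q_0=1.
Recurrence: m' = q*a - m,  q' = (d - m'^2)/q,  a' = floor((a_0 + m')/q').
  step 1: m=26, q=7, a=7
  step 2: m=23, q=22, a=2
  step 3: m=21, q=11, a=4
  step 4: m=23, q=14, a=3
  step 5: m=19, q=23, a=1
  step 6: m=4, q=29, a=1
  step 7: m=25, q=2, a=25
  step 8: m=25, q=29, a=1
  step 9: m=4, q=23, a=1
  step 10: m=19, q=14, a=3
  step 11: m=23, q=11, a=4
  step 12: m=21, q=22, a=2
  step 13: m=23, q=7, a=7
  step 14: m=26, q=1, a=52
a_14 = 2*a_0 = 52, so the period closes here.
sqrt(683) = [26; 7, 2, 4, 3, 1, 1, 25, 1, 1, 3, 4, 2, 7, 52]
Period length = 14

14


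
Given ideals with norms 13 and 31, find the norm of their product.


N(IJ) = N(I) * N(J)
= 13 * 31
= 403

403


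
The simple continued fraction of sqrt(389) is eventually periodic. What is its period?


Run the CF algorithm for sqrt(389).
a_0 = floor(sqrt(389)) = 19; set m_0=0, q_0=1.
Recurrence: m' = q*a - m,  q' = (d - m'^2)/q,  a' = floor((a_0 + m')/q').
  step 1: m=19, q=28, a=1
  step 2: m=9, q=11, a=2
  step 3: m=13, q=20, a=1
  step 4: m=7, q=17, a=1
  step 5: m=10, q=17, a=1
  step 6: m=7, q=20, a=1
  step 7: m=13, q=11, a=2
  step 8: m=9, q=28, a=1
  step 9: m=19, q=1, a=38
a_9 = 2*a_0 = 38, so the period closes here.
sqrt(389) = [19; 1, 2, 1, 1, 1, 1, 2, 1, 38]
Period length = 9

9


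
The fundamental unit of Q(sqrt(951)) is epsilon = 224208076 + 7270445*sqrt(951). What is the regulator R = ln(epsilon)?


epsilon = 224208076 + 7270445*sqrt(951)
= 4.4842e+08
R = ln(4.4842e+08)
= 19.9212

19.9212


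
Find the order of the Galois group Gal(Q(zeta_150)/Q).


|Gal(Q(zeta_150)/Q)| = phi(150)
= 40

40


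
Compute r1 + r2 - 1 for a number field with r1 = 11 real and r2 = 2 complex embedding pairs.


By Dirichlet's unit theorem:
rank = r1 + r2 - 1
= 11 + 2 - 1
= 12

12


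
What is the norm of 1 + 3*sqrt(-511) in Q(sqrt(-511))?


N(a + b*sqrt(d)) = a^2 - d*b^2
= (1)^2 - (-511)*(3)^2
= 1 + 4599
= 4600

4600


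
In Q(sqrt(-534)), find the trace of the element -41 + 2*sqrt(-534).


Tr(a + b*sqrt(d)) = (a + b*sqrt(d)) + (a - b*sqrt(d)) = 2a
= 2 * (-41)
= -82

-82


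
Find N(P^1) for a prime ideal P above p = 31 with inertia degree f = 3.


N(P^a) = p^(a*f)
= 31^(1*3)
= 31^3
= 29791

29791


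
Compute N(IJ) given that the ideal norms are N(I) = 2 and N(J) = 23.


N(IJ) = N(I) * N(J)
= 2 * 23
= 46

46


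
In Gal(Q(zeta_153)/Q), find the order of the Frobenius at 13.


The Frobenius at p in Gal(Q(zeta_n)/Q) = (Z/nZ)* is the class of p, so its order is ord_153(13), the smallest k >= 1 with 13^k = 1 mod 153.
n = 153 = 3^2 * 17, phi(153) = 96; the order divides phi(n).
Divisors of 96: 1, 2, 3, 4, 6, 8, 12, 16, 24, 32, 48, 96
Repeated squaring mod 153: 13^1 = 13, 13^2 = 16, 13^4 = 103, 13^8 = 52, 13^16 = 103, 13^32 = 52, 13^64 = 103
Test divisors in increasing order:
  k=1: 13^1 = 13 mod 153
  k=2: 13^2 = 16 mod 153
  k=3: 13^3 = 16 * 13 = 55 mod 153
  k=4: 13^4 = 103 mod 153
  k=6: 13^6 = 103 * 16 = 118 mod 153
  k=8: 13^8 = 52 mod 153
  k=12: 13^12 = 52 * 103 = 1 mod 153  <- first divisor giving 1
Order = 12

12


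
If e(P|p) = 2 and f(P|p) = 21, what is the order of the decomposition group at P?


|D_P| = e * f
= 2 * 21
= 42

42


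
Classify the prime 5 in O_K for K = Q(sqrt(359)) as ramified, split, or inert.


K = Q(sqrt(359)). Since d mod 4 = 3, disc(K) = 1436.
Check p | disc: 1436 mod 5 = 1.
p does not divide disc. Compute Legendre symbol (d/p):
4^((5-1)/2) mod 5 = 1
(d/p) = 1, so p splits: (p) = P*P' with e=1, f=1, g=2.
Therefore p is split.

split


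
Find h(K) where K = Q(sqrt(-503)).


K = Q(sqrt(-503)). d mod 4 = 1, so D = disc(K) = d = -503
h(K) equals the number of primitive reduced positive-definite forms (a, b, c) = a*x^2 + b*x*y + c*y^2 with b^2 - 4ac = D,
where reduced means |b| <= a <= c, with b >= 0 whenever |b| = a or a = c, and primitive means gcd(a, b, c) = 1.
Reduced forces 3a^2 <= |D| = 503, so 1 <= a <= 12; b must have the parity of D, and c = (b^2 - D)/(4a) must be an integer >= a.
Enumerate a = 1..12, b in [-a, a]:
  a=1: (1, 1, 126)  [1]
  a=2: (2, -1, 63), (2, 1, 63)  [2]
  a=3: (3, -1, 42), (3, 1, 42)  [2]
  a=4: (4, -3, 32), (4, 3, 32)  [2]
  a=5: none
  a=6: (6, -5, 22), (6, -1, 21), (6, 1, 21), (6, 5, 22)  [4]
  a=7: (7, -1, 18), (7, 1, 18)  [2]
  a=8: (8, -3, 16), (8, 3, 16)  [2]
  a=9: (9, -1, 14), (9, 1, 14)  [2]
  a=10: none
  a=11: (11, -5, 12), (11, 5, 12)  [2]
  a=12: (12, -11, 13), (12, 11, 13)  [2]
Total reduced forms: 1 + 2 + 2 + 2 + 4 + 2 + 2 + 2 + 2 + 2 = 21
h = 21

21


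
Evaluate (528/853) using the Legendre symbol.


p = 853 is prime, so compute (528/853) with the reciprocity algorithm (Jacobi-symbol steps: pull out 2s via (2/n), flip via reciprocity, reduce):
  pull out 2: (2/853) = -1  (since 853 mod 8 = 5)
  pull out 2: (2/853) = -1  (since 853 mod 8 = 5)
  pull out 2: (2/853) = -1  (since 853 mod 8 = 5)
  pull out 2: (2/853) = -1  (since 853 mod 8 = 5)
  reciprocity: (33/853) -> +(853/33)
  reduce: (28/33)
  pull out 2: (2/33) = +1  (since 33 mod 8 = 1)
  pull out 2: (2/33) = +1  (since 33 mod 8 = 1)
  reciprocity: (7/33) -> +(33/7)
  reduce: (5/7)
  reciprocity: (5/7) -> +(7/5)
  reduce: (2/5)
  pull out 2: (2/5) = -1  (since 5 mod 8 = 5)
  (1/5) = 1
Product of signs = -1
(528/853) = -1

-1


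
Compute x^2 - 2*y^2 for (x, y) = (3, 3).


x^2 - d*y^2
= 3^2 - 2*3^2
= 9 - 18
= -9

-9


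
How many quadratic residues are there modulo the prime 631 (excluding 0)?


For prime p, the number of non-zero quadratic residues is (p-1)/2.
= (631-1)/2
= 315

315


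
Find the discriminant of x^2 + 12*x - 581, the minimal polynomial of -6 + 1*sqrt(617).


The element -6 + 1*sqrt(617) has minimal polynomial:
x^2 + 12*x - 581
Discriminant = (12)^2 - 4*(-581)
= 144 + 2324
= 2468

2468


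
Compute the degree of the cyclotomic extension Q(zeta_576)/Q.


The degree equals Euler's totient phi(576).
576 = 2^6 * 3^2
phi(576) = 192

192


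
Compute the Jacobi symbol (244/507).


Compute (244/507) via quadratic reciprocity:
  pull out 2: (2/507) = -1  (since 507 mod 8 = 3)
  pull out 2: (2/507) = -1  (since 507 mod 8 = 3)
  reciprocity: (61/507) -> +(507/61)
  reduce: (19/61)
  reciprocity: (19/61) -> +(61/19)
  reduce: (4/19)
  pull out 2: (2/19) = -1  (since 19 mod 8 = 3)
  pull out 2: (2/19) = -1  (since 19 mod 8 = 3)
  (1/19) = 1
Product of signs = 1

1


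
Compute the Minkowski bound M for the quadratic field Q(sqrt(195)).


d = 195, d mod 4 = 3, so disc(K) = 4d = 780; |disc(K)| = 780
Real quadratic field, so n = 2, s = r2 = 0, r1 = 2
M = (n!/n^n) * (4/pi)^s * sqrt(|disc(K)|) = (2!/2^2) * (4/pi)^0 * sqrt(780)
= 0.5 * 1.000000 * 27.928480
= 13.9642

13.9642


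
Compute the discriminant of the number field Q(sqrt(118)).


For K = Q(sqrt(d)) with d squarefree: disc(K) = d if d = 1 mod 4, and disc(K) = 4d if d = 2 or 3 mod 4.
Here d = 118, and d mod 4 = 2.
d = 2 mod 4, not 1 (O_K = Z[sqrt(d)]), so disc(K) = 4d = 4 * (118) = 472

472


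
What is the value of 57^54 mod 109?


p = 109 is prime and the exponent is (p-1)/2 = 54, so by Euler's criterion 57^54 = (57/109) = +1 or -1 mod 109.
Compute by square-and-multiply:
  54 = 32 + 16 + 4 + 2 (binary 110110)
  Repeated squaring mod 109: 57^1 = 57, 57^2 = 88, 57^4 = 5, 57^8 = 25, 57^16 = 80, 57^32 = 78
  57^54 = 57^32 * 57^16 * 57^4 * 57^2 = 78 * 80 * 5 * 88 mod 109
    78 * 80 = 6240 = 27 mod 109
    27 * 5 = 135 = 26 mod 109
    26 * 88 = 2288 = 108 mod 109
  57^54 = 108 mod 109
Result 108 = p - 1 = -1 mod 109: 57 is a quadratic non-residue mod 109. As a residue in [0, p-1] the value is 108.
57^54 mod 109 = 108

108


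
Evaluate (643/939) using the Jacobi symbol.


Compute (643/939) via quadratic reciprocity:
  reciprocity: (643/939) -> -(939/643)
  reduce: (296/643)
  pull out 2: (2/643) = -1  (since 643 mod 8 = 3)
  pull out 2: (2/643) = -1  (since 643 mod 8 = 3)
  pull out 2: (2/643) = -1  (since 643 mod 8 = 3)
  reciprocity: (37/643) -> +(643/37)
  reduce: (14/37)
  pull out 2: (2/37) = -1  (since 37 mod 8 = 5)
  reciprocity: (7/37) -> +(37/7)
  reduce: (2/7)
  pull out 2: (2/7) = +1  (since 7 mod 8 = 7)
  (1/7) = 1
Product of signs = -1

-1


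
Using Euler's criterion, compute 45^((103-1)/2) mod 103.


p = 103 is prime and the exponent is (p-1)/2 = 51, so by Euler's criterion 45^51 = (45/103) = +1 or -1 mod 103.
Compute by square-and-multiply:
  51 = 32 + 16 + 2 + 1 (binary 110011)
  Repeated squaring mod 103: 45^1 = 45, 45^2 = 68, 45^4 = 92, 45^8 = 18, 45^16 = 15, 45^32 = 19
  45^51 = 45^32 * 45^16 * 45^2 * 45^1 = 19 * 15 * 68 * 45 mod 103
    19 * 15 = 285 = 79 mod 103
    79 * 68 = 5372 = 16 mod 103
    16 * 45 = 720 = 102 mod 103
  45^51 = 102 mod 103
Result 102 = p - 1 = -1 mod 103: 45 is a quadratic non-residue mod 103. As a residue in [0, p-1] the value is 102.
45^51 mod 103 = 102

102


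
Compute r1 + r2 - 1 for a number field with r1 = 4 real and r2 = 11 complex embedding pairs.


By Dirichlet's unit theorem:
rank = r1 + r2 - 1
= 4 + 11 - 1
= 14

14


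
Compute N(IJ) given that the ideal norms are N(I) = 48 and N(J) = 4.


N(IJ) = N(I) * N(J)
= 48 * 4
= 192

192


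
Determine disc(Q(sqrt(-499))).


For K = Q(sqrt(d)) with d squarefree: disc(K) = d if d = 1 mod 4, and disc(K) = 4d if d = 2 or 3 mod 4.
Here d = -499, and d mod 4 = 1.
d = 1 mod 4 (O_K = Z[(1+sqrt(d))/2]), so disc(K) = d = -499

-499


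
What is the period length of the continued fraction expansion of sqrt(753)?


Run the CF algorithm for sqrt(753).
a_0 = floor(sqrt(753)) = 27; set m_0=0, q_0=1.
Recurrence: m' = q*a - m,  q' = (d - m'^2)/q,  a' = floor((a_0 + m')/q').
  step 1: m=27, q=24, a=2
  step 2: m=21, q=13, a=3
  step 3: m=18, q=33, a=1
  step 4: m=15, q=16, a=2
  step 5: m=17, q=29, a=1
  step 6: m=12, q=21, a=1
  step 7: m=9, q=32, a=1
  step 8: m=23, q=7, a=7
  step 9: m=26, q=11, a=4
  step 10: m=18, q=39, a=1
  step 11: m=21, q=8, a=6
  step 12: m=27, q=3, a=18
  step 13: m=27, q=8, a=6
  step 14: m=21, q=39, a=1
  step 15: m=18, q=11, a=4
  step 16: m=26, q=7, a=7
  step 17: m=23, q=32, a=1
  step 18: m=9, q=21, a=1
  step 19: m=12, q=29, a=1
  step 20: m=17, q=16, a=2
  step 21: m=15, q=33, a=1
  step 22: m=18, q=13, a=3
  step 23: m=21, q=24, a=2
  step 24: m=27, q=1, a=54
a_24 = 2*a_0 = 54, so the period closes here.
sqrt(753) = [27; 2, 3, 1, 2, 1, 1, 1, 7, 4, 1, 6, 18, 6, 1, 4, 7, 1, 1, 1, 2, 1, 3, 2, 54]
Period length = 24

24


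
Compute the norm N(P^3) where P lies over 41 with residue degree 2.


N(P^a) = p^(a*f)
= 41^(3*2)
= 41^6
= 4750104241

4750104241


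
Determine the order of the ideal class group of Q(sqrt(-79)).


K = Q(sqrt(-79)). d mod 4 = 1, so D = disc(K) = d = -79
h(K) equals the number of primitive reduced positive-definite forms (a, b, c) = a*x^2 + b*x*y + c*y^2 with b^2 - 4ac = D,
where reduced means |b| <= a <= c, with b >= 0 whenever |b| = a or a = c, and primitive means gcd(a, b, c) = 1.
Reduced forces 3a^2 <= |D| = 79, so 1 <= a <= 5; b must have the parity of D, and c = (b^2 - D)/(4a) must be an integer >= a.
Enumerate a = 1..5, b in [-a, a]:
  a=1: (1, 1, 20)  [1]
  a=2: (2, -1, 10), (2, 1, 10)  [2]
  a=3: none
  a=4: (4, -1, 5), (4, 1, 5)  [2]
  a=5: none
Total reduced forms: 1 + 2 + 2 = 5
h = 5

5


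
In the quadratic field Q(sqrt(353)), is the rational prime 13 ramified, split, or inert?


K = Q(sqrt(353)). Since d mod 4 = 1, disc(K) = 353.
Check p | disc: 353 mod 13 = 2.
p does not divide disc. Compute Legendre symbol (d/p):
2^((13-1)/2) mod 13 = -1
(d/p) = -1, so p is inert: (p) stays prime with e=1, f=2, g=1.
Therefore p is inert.

inert


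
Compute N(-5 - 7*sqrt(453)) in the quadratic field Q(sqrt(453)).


N(a + b*sqrt(d)) = a^2 - d*b^2
= (-5)^2 - (453)*(-7)^2
= 25 - 22197
= -22172

-22172


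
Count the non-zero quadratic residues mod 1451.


For prime p, the number of non-zero quadratic residues is (p-1)/2.
= (1451-1)/2
= 725

725


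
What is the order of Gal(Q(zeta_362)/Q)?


|Gal(Q(zeta_362)/Q)| = phi(362)
= 180

180


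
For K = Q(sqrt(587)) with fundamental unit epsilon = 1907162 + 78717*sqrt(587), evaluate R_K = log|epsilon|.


epsilon = 1907162 + 78717*sqrt(587)
= 3.8143e+06
R = ln(3.8143e+06)
= 15.1543

15.1543


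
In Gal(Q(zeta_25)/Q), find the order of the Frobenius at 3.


The Frobenius at p in Gal(Q(zeta_n)/Q) = (Z/nZ)* is the class of p, so its order is ord_25(3), the smallest k >= 1 with 3^k = 1 mod 25.
n = 25 = 5^2, phi(25) = 20; the order divides phi(n).
Divisors of 20: 1, 2, 4, 5, 10, 20
Repeated squaring mod 25: 3^1 = 3, 3^2 = 9, 3^4 = 6, 3^8 = 11, 3^16 = 21
Test divisors in increasing order:
  k=1: 3^1 = 3 mod 25
  k=2: 3^2 = 9 mod 25
  k=4: 3^4 = 6 mod 25
  k=5: 3^5 = 6 * 3 = 18 mod 25
  k=10: 3^10 = 11 * 9 = 24 mod 25
  k=20: 3^20 = 21 * 6 = 1 mod 25  <- first divisor giving 1
Order = 20

20


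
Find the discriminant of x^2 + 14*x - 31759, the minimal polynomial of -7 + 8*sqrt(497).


The element -7 + 8*sqrt(497) has minimal polynomial:
x^2 + 14*x - 31759
Discriminant = (14)^2 - 4*(-31759)
= 196 + 127036
= 127232

127232


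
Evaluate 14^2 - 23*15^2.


x^2 - d*y^2
= 14^2 - 23*15^2
= 196 - 5175
= -4979

-4979


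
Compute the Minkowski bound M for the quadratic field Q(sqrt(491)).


d = 491, d mod 4 = 3, so disc(K) = 4d = 1964; |disc(K)| = 1964
Real quadratic field, so n = 2, s = r2 = 0, r1 = 2
M = (n!/n^n) * (4/pi)^s * sqrt(|disc(K)|) = (2!/2^2) * (4/pi)^0 * sqrt(1964)
= 0.5 * 1.000000 * 44.317040
= 22.1585

22.1585


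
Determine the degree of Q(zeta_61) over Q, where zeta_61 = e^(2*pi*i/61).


The degree equals Euler's totient phi(61).
61 = 61
phi(61) = 60

60


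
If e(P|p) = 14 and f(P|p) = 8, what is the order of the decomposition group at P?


|D_P| = e * f
= 14 * 8
= 112

112


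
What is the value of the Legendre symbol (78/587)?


p = 587 is prime, so compute (78/587) with the reciprocity algorithm (Jacobi-symbol steps: pull out 2s via (2/n), flip via reciprocity, reduce):
  pull out 2: (2/587) = -1  (since 587 mod 8 = 3)
  reciprocity: (39/587) -> -(587/39)
  reduce: (2/39)
  pull out 2: (2/39) = +1  (since 39 mod 8 = 7)
  (1/39) = 1
Product of signs = 1
(78/587) = 1

1


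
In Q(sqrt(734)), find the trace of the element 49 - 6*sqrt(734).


Tr(a + b*sqrt(d)) = (a + b*sqrt(d)) + (a - b*sqrt(d)) = 2a
= 2 * (49)
= 98

98


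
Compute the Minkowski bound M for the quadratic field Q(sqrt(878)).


d = 878, d mod 4 = 2, so disc(K) = 4d = 3512; |disc(K)| = 3512
Real quadratic field, so n = 2, s = r2 = 0, r1 = 2
M = (n!/n^n) * (4/pi)^s * sqrt(|disc(K)|) = (2!/2^2) * (4/pi)^0 * sqrt(3512)
= 0.5 * 1.000000 * 59.262130
= 29.6311

29.6311


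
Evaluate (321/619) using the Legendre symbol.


p = 619 is prime, so compute (321/619) with the reciprocity algorithm (Jacobi-symbol steps: pull out 2s via (2/n), flip via reciprocity, reduce):
  reciprocity: (321/619) -> +(619/321)
  reduce: (298/321)
  pull out 2: (2/321) = +1  (since 321 mod 8 = 1)
  reciprocity: (149/321) -> +(321/149)
  reduce: (23/149)
  reciprocity: (23/149) -> +(149/23)
  reduce: (11/23)
  reciprocity: (11/23) -> -(23/11)
  reduce: (1/11)
  (1/11) = 1
Product of signs = -1
(321/619) = -1

-1


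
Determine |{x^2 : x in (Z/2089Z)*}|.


For prime p, the number of non-zero quadratic residues is (p-1)/2.
= (2089-1)/2
= 1044

1044


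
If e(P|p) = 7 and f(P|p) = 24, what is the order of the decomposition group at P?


|D_P| = e * f
= 7 * 24
= 168

168


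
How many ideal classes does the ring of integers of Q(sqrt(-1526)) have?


K = Q(sqrt(-1526)). d mod 4 = 2, so D = disc(K) = 4d = -6104
h(K) equals the number of primitive reduced positive-definite forms (a, b, c) = a*x^2 + b*x*y + c*y^2 with b^2 - 4ac = D,
where reduced means |b| <= a <= c, with b >= 0 whenever |b| = a or a = c, and primitive means gcd(a, b, c) = 1.
Reduced forces 3a^2 <= |D| = 6104, so 1 <= a <= 45; b must have the parity of D, and c = (b^2 - D)/(4a) must be an integer >= a.
Enumerate a = 1..45, b in [-a, a]:
  a=1: (1, 0, 1526)  [1]
  a=2: (2, 0, 763)  [1]
  a=3: (3, -2, 509), (3, 2, 509)  [2]
  a=4: none
  a=5: (5, -4, 306), (5, 4, 306)  [2]
  a=6: (6, -4, 255), (6, 4, 255)  [2]
  a=7: (7, 0, 218)  [1]
  a=8: none
  a=9: (9, -4, 170), (9, 4, 170)  [2]
  a=10: (10, -4, 153), (10, 4, 153)  [2]
  a=11: (11, -10, 141), (11, 10, 141)  [2]
  a=12..13: none
  a=14: (14, 0, 109)  [1]
  a=15: (15, -14, 105), (15, -4, 102), (15, 4, 102), (15, 14, 105)  [4]
  a=16: none
  a=17: (17, -4, 90), (17, 4, 90)  [2]
  a=18: (18, -4, 85), (18, 4, 85)  [2]
  a=19..20: none
  a=21: (21, -14, 75), (21, 14, 75)  [2]
  a=22: (22, -12, 71), (22, 12, 71)  [2]
  a=23..24: none
  a=25: (25, -14, 63), (25, 14, 63)  [2]
  a=26: none
  a=27: (27, -22, 61), (27, 22, 61)  [2]
  a=28..29: none
  a=30: (30, -16, 53), (30, -4, 51), (30, 4, 51), (30, 16, 53)  [4]
  a=31..32: none
  a=33: (33, -32, 54), (33, -10, 47), (33, 10, 47), (33, 32, 54)  [4]
  a=34: (34, -4, 45), (34, 4, 45)  [2]
  a=35: (35, -14, 45), (35, 14, 45)  [2]
  a=36: none
  a=37: (37, -36, 50), (37, 36, 50)  [2]
  a=38..40: none
  a=41: (41, -28, 42), (41, 28, 42)  [2]
  a=42..45: none
Total reduced forms: 1 + 1 + 2 + 2 + 2 + 1 + 2 + 2 + 2 + 1 + 4 + 2 + 2 + 2 + 2 + 2 + 2 + 4 + 4 + 2 + 2 + 2 + 2 = 48
h = 48

48


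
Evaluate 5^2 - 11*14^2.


x^2 - d*y^2
= 5^2 - 11*14^2
= 25 - 2156
= -2131

-2131


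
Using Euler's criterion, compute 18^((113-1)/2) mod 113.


p = 113 is prime and the exponent is (p-1)/2 = 56, so by Euler's criterion 18^56 = (18/113) = +1 or -1 mod 113.
Compute by square-and-multiply:
  56 = 32 + 16 + 8 (binary 111000)
  Repeated squaring mod 113: 18^1 = 18, 18^2 = 98, 18^4 = 112, 18^8 = 1, 18^16 = 1, 18^32 = 1
  18^56 = 18^32 * 18^16 * 18^8 = 1 * 1 * 1 mod 113
    1 * 1 = 1 = 1 mod 113
    1 * 1 = 1 = 1 mod 113
  18^56 = 1 mod 113
Result 1: 18 is a quadratic residue mod 113.
18^56 mod 113 = 1

1


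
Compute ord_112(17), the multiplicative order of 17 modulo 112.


We want ord_112(17), the smallest k >= 1 with 17^k = 1 mod 112.
n = 112 = 2^4 * 7, phi(112) = 48; the order divides phi(n).
Divisors of 48: 1, 2, 3, 4, 6, 8, 12, 16, 24, 48
Repeated squaring mod 112: 17^1 = 17, 17^2 = 65, 17^4 = 81, 17^8 = 65, 17^16 = 81, 17^32 = 65
Test divisors in increasing order:
  k=1: 17^1 = 17 mod 112
  k=2: 17^2 = 65 mod 112
  k=3: 17^3 = 65 * 17 = 97 mod 112
  k=4: 17^4 = 81 mod 112
  k=6: 17^6 = 81 * 65 = 1 mod 112  <- first divisor giving 1
Order = 6

6


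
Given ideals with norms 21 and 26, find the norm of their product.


N(IJ) = N(I) * N(J)
= 21 * 26
= 546

546


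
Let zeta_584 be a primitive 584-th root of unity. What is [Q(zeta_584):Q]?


The degree equals Euler's totient phi(584).
584 = 2^3 * 73
phi(584) = 288

288


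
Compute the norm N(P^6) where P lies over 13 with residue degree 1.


N(P^a) = p^(a*f)
= 13^(6*1)
= 13^6
= 4826809

4826809


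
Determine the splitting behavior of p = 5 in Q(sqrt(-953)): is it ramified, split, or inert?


K = Q(sqrt(-953)). Since d mod 4 = 3, disc(K) = -3812.
Check p | disc: -3812 mod 5 = 3.
p does not divide disc. Compute Legendre symbol (d/p):
2^((5-1)/2) mod 5 = -1
(d/p) = -1, so p is inert: (p) stays prime with e=1, f=2, g=1.
Therefore p is inert.

inert


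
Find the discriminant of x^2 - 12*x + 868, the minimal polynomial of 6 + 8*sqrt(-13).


The element 6 + 8*sqrt(-13) has minimal polynomial:
x^2 - 12*x + 868
Discriminant = (-12)^2 - 4*(868)
= 144 - 3472
= -3328

-3328


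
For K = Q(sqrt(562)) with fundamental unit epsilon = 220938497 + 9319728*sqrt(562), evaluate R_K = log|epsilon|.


epsilon = 220938497 + 9319728*sqrt(562)
= 4.4188e+08
R = ln(4.4188e+08)
= 19.9065

19.9065


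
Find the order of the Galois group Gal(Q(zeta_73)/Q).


|Gal(Q(zeta_73)/Q)| = phi(73)
= 72

72


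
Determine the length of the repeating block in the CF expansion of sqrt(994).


Run the CF algorithm for sqrt(994).
a_0 = floor(sqrt(994)) = 31; set m_0=0, q_0=1.
Recurrence: m' = q*a - m,  q' = (d - m'^2)/q,  a' = floor((a_0 + m')/q').
  step 1: m=31, q=33, a=1
  step 2: m=2, q=30, a=1
  step 3: m=28, q=7, a=8
  step 4: m=28, q=30, a=1
  step 5: m=2, q=33, a=1
  step 6: m=31, q=1, a=62
a_6 = 2*a_0 = 62, so the period closes here.
sqrt(994) = [31; 1, 1, 8, 1, 1, 62]
Period length = 6

6


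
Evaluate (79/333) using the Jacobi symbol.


Compute (79/333) via quadratic reciprocity:
  reciprocity: (79/333) -> +(333/79)
  reduce: (17/79)
  reciprocity: (17/79) -> +(79/17)
  reduce: (11/17)
  reciprocity: (11/17) -> +(17/11)
  reduce: (6/11)
  pull out 2: (2/11) = -1  (since 11 mod 8 = 3)
  reciprocity: (3/11) -> -(11/3)
  reduce: (2/3)
  pull out 2: (2/3) = -1  (since 3 mod 8 = 3)
  (1/3) = 1
Product of signs = -1

-1


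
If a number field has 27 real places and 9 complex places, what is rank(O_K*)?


By Dirichlet's unit theorem:
rank = r1 + r2 - 1
= 27 + 9 - 1
= 35

35


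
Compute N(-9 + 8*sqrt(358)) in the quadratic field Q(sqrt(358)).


N(a + b*sqrt(d)) = a^2 - d*b^2
= (-9)^2 - (358)*(8)^2
= 81 - 22912
= -22831

-22831


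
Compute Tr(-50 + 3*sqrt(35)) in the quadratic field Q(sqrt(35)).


Tr(a + b*sqrt(d)) = (a + b*sqrt(d)) + (a - b*sqrt(d)) = 2a
= 2 * (-50)
= -100

-100


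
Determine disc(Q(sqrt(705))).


For K = Q(sqrt(d)) with d squarefree: disc(K) = d if d = 1 mod 4, and disc(K) = 4d if d = 2 or 3 mod 4.
Here d = 705, and d mod 4 = 1.
d = 1 mod 4 (O_K = Z[(1+sqrt(d))/2]), so disc(K) = d = 705

705


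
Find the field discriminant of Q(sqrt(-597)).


For K = Q(sqrt(d)) with d squarefree: disc(K) = d if d = 1 mod 4, and disc(K) = 4d if d = 2 or 3 mod 4.
Here d = -597, and d mod 4 = 3.
d = 3 mod 4, not 1 (O_K = Z[sqrt(d)]), so disc(K) = 4d = 4 * (-597) = -2388

-2388


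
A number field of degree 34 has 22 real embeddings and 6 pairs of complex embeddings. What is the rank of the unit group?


By Dirichlet's unit theorem:
rank = r1 + r2 - 1
= 22 + 6 - 1
= 27

27


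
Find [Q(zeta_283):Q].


The degree equals Euler's totient phi(283).
283 = 283
phi(283) = 282

282


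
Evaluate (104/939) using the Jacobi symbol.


Compute (104/939) via quadratic reciprocity:
  pull out 2: (2/939) = -1  (since 939 mod 8 = 3)
  pull out 2: (2/939) = -1  (since 939 mod 8 = 3)
  pull out 2: (2/939) = -1  (since 939 mod 8 = 3)
  reciprocity: (13/939) -> +(939/13)
  reduce: (3/13)
  reciprocity: (3/13) -> +(13/3)
  reduce: (1/3)
  (1/3) = 1
Product of signs = -1

-1


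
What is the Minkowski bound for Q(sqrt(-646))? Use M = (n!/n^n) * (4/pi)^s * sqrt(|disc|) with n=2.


d = -646, d mod 4 = 2, so disc(K) = 4d = -2584; |disc(K)| = 2584
Imaginary quadratic field, so n = 2, s = r2 = 1, r1 = 0
M = (n!/n^n) * (4/pi)^s * sqrt(|disc(K)|) = (2!/2^2) * (4/pi)^1 * sqrt(2584)
= 0.5 * 1.273240 * 50.833060
= 32.3613

32.3613


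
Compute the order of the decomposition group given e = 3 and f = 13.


|D_P| = e * f
= 3 * 13
= 39

39


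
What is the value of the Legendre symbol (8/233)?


p = 233 is prime, so compute (8/233) with the reciprocity algorithm (Jacobi-symbol steps: pull out 2s via (2/n), flip via reciprocity, reduce):
  pull out 2: (2/233) = +1  (since 233 mod 8 = 1)
  pull out 2: (2/233) = +1  (since 233 mod 8 = 1)
  pull out 2: (2/233) = +1  (since 233 mod 8 = 1)
  (1/233) = 1
Product of signs = 1
(8/233) = 1

1


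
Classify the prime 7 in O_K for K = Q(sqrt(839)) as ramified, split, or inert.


K = Q(sqrt(839)). Since d mod 4 = 3, disc(K) = 3356.
Check p | disc: 3356 mod 7 = 3.
p does not divide disc. Compute Legendre symbol (d/p):
6^((7-1)/2) mod 7 = -1
(d/p) = -1, so p is inert: (p) stays prime with e=1, f=2, g=1.
Therefore p is inert.

inert


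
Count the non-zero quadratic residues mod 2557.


For prime p, the number of non-zero quadratic residues is (p-1)/2.
= (2557-1)/2
= 1278

1278


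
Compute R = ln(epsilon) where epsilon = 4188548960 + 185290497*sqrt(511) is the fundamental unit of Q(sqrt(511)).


epsilon = 4188548960 + 185290497*sqrt(511)
= 8.3771e+09
R = ln(8.3771e+09)
= 22.8488

22.8488


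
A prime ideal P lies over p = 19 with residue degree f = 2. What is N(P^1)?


N(P^a) = p^(a*f)
= 19^(1*2)
= 19^2
= 361

361


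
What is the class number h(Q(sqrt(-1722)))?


K = Q(sqrt(-1722)). d mod 4 = 2, so D = disc(K) = 4d = -6888
h(K) equals the number of primitive reduced positive-definite forms (a, b, c) = a*x^2 + b*x*y + c*y^2 with b^2 - 4ac = D,
where reduced means |b| <= a <= c, with b >= 0 whenever |b| = a or a = c, and primitive means gcd(a, b, c) = 1.
Reduced forces 3a^2 <= |D| = 6888, so 1 <= a <= 47; b must have the parity of D, and c = (b^2 - D)/(4a) must be an integer >= a.
Enumerate a = 1..47, b in [-a, a]:
  a=1: (1, 0, 1722)  [1]
  a=2: (2, 0, 861)  [1]
  a=3: (3, 0, 574)  [1]
  a=4..5: none
  a=6: (6, 0, 287)  [1]
  a=7: (7, 0, 246)  [1]
  a=8..10: none
  a=11: (11, -8, 158), (11, 8, 158)  [2]
  a=12..13: none
  a=14: (14, 0, 123)  [1]
  a=15..18: none
  a=19: (19, -16, 94), (19, 16, 94)  [2]
  a=20: none
  a=21: (21, 0, 82)  [1]
  a=22: (22, -8, 79), (22, 8, 79)  [2]
  a=23: (23, -14, 77), (23, 14, 77)  [2]
  a=24..30: none
  a=31: (31, -26, 61), (31, 26, 61)  [2]
  a=32: none
  a=33: (33, -30, 59), (33, 30, 59)  [2]
  a=34..37: none
  a=38: (38, -16, 47), (38, 16, 47)  [2]
  a=39..40: none
  a=41: (41, 0, 42)  [1]
  a=42: none
  a=43: (43, -32, 46), (43, 32, 46)  [2]
  a=44..47: none
Total reduced forms: 1 + 1 + 1 + 1 + 1 + 2 + 1 + 2 + 1 + 2 + 2 + 2 + 2 + 2 + 1 + 2 = 24
h = 24

24


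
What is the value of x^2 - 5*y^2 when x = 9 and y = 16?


x^2 - d*y^2
= 9^2 - 5*16^2
= 81 - 1280
= -1199

-1199


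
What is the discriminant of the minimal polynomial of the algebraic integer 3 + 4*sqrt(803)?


The element 3 + 4*sqrt(803) has minimal polynomial:
x^2 - 6*x - 12839
Discriminant = (-6)^2 - 4*(-12839)
= 36 + 51356
= 51392

51392


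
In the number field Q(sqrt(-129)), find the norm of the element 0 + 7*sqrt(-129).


N(a + b*sqrt(d)) = a^2 - d*b^2
= (0)^2 - (-129)*(7)^2
= 0 + 6321
= 6321

6321


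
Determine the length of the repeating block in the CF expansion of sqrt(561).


Run the CF algorithm for sqrt(561).
a_0 = floor(sqrt(561)) = 23; set m_0=0, q_0=1.
Recurrence: m' = q*a - m,  q' = (d - m'^2)/q,  a' = floor((a_0 + m')/q').
  step 1: m=23, q=32, a=1
  step 2: m=9, q=15, a=2
  step 3: m=21, q=8, a=5
  step 4: m=19, q=25, a=1
  step 5: m=6, q=21, a=1
  step 6: m=15, q=16, a=2
  step 7: m=17, q=17, a=2
  step 8: m=17, q=16, a=2
  step 9: m=15, q=21, a=1
  step 10: m=6, q=25, a=1
  step 11: m=19, q=8, a=5
  step 12: m=21, q=15, a=2
  step 13: m=9, q=32, a=1
  step 14: m=23, q=1, a=46
a_14 = 2*a_0 = 46, so the period closes here.
sqrt(561) = [23; 1, 2, 5, 1, 1, 2, 2, 2, 1, 1, 5, 2, 1, 46]
Period length = 14

14


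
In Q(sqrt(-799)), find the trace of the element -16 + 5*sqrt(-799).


Tr(a + b*sqrt(d)) = (a + b*sqrt(d)) + (a - b*sqrt(d)) = 2a
= 2 * (-16)
= -32

-32


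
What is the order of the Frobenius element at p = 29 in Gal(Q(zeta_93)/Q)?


The Frobenius at p in Gal(Q(zeta_n)/Q) = (Z/nZ)* is the class of p, so its order is ord_93(29), the smallest k >= 1 with 29^k = 1 mod 93.
n = 93 = 3 * 31, phi(93) = 60; the order divides phi(n).
Divisors of 60: 1, 2, 3, 4, 5, 6, 10, 12, 15, 20, 30, 60
Repeated squaring mod 93: 29^1 = 29, 29^2 = 4, 29^4 = 16, 29^8 = 70, 29^16 = 64, 29^32 = 4
Test divisors in increasing order:
  k=1: 29^1 = 29 mod 93
  k=2: 29^2 = 4 mod 93
  k=3: 29^3 = 4 * 29 = 23 mod 93
  k=4: 29^4 = 16 mod 93
  k=5: 29^5 = 16 * 29 = 92 mod 93
  k=6: 29^6 = 16 * 4 = 64 mod 93
  k=10: 29^10 = 70 * 4 = 1 mod 93  <- first divisor giving 1
Order = 10

10


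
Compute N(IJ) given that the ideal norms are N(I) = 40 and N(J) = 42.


N(IJ) = N(I) * N(J)
= 40 * 42
= 1680

1680


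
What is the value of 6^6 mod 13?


p = 13 is prime and the exponent is (p-1)/2 = 6, so by Euler's criterion 6^6 = (6/13) = +1 or -1 mod 13.
Compute by square-and-multiply:
  6 = 4 + 2 (binary 110)
  Repeated squaring mod 13: 6^1 = 6, 6^2 = 10, 6^4 = 9
  6^6 = 6^4 * 6^2 = 9 * 10 mod 13
    9 * 10 = 90 = 12 mod 13
  6^6 = 12 mod 13
Result 12 = p - 1 = -1 mod 13: 6 is a quadratic non-residue mod 13. As a residue in [0, p-1] the value is 12.
6^6 mod 13 = 12

12


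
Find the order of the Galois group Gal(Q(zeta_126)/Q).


|Gal(Q(zeta_126)/Q)| = phi(126)
= 36

36


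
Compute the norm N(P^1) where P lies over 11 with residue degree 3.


N(P^a) = p^(a*f)
= 11^(1*3)
= 11^3
= 1331

1331


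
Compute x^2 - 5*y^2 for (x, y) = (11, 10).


x^2 - d*y^2
= 11^2 - 5*10^2
= 121 - 500
= -379

-379


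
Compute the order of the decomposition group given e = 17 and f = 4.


|D_P| = e * f
= 17 * 4
= 68

68


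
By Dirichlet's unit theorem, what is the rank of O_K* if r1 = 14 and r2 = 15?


By Dirichlet's unit theorem:
rank = r1 + r2 - 1
= 14 + 15 - 1
= 28

28


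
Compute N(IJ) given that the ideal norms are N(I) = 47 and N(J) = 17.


N(IJ) = N(I) * N(J)
= 47 * 17
= 799

799


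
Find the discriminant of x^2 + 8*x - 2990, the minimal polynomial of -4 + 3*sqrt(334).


The element -4 + 3*sqrt(334) has minimal polynomial:
x^2 + 8*x - 2990
Discriminant = (8)^2 - 4*(-2990)
= 64 + 11960
= 12024

12024


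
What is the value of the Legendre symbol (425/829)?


p = 829 is prime, so compute (425/829) with the reciprocity algorithm (Jacobi-symbol steps: pull out 2s via (2/n), flip via reciprocity, reduce):
  reciprocity: (425/829) -> +(829/425)
  reduce: (404/425)
  pull out 2: (2/425) = +1  (since 425 mod 8 = 1)
  pull out 2: (2/425) = +1  (since 425 mod 8 = 1)
  reciprocity: (101/425) -> +(425/101)
  reduce: (21/101)
  reciprocity: (21/101) -> +(101/21)
  reduce: (17/21)
  reciprocity: (17/21) -> +(21/17)
  reduce: (4/17)
  pull out 2: (2/17) = +1  (since 17 mod 8 = 1)
  pull out 2: (2/17) = +1  (since 17 mod 8 = 1)
  (1/17) = 1
Product of signs = 1
(425/829) = 1

1
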